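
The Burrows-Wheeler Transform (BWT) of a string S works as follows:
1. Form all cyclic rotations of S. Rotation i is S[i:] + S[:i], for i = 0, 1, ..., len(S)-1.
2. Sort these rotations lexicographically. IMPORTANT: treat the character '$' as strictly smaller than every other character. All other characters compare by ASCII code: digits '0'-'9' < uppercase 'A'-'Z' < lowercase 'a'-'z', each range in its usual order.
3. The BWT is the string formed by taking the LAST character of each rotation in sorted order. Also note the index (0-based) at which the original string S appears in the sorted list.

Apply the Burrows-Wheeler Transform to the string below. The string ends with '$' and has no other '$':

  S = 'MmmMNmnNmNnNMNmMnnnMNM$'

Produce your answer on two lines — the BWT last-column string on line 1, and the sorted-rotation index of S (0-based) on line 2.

Answer: MNnNm$mMnMnMmmNNMNnNmnM
5

Derivation:
All 23 rotations (rotation i = S[i:]+S[:i]):
  rot[0] = MmmMNmnNmNnNMNmMnnnMNM$
  rot[1] = mmMNmnNmNnNMNmMnnnMNM$M
  rot[2] = mMNmnNmNnNMNmMnnnMNM$Mm
  rot[3] = MNmnNmNnNMNmMnnnMNM$Mmm
  rot[4] = NmnNmNnNMNmMnnnMNM$MmmM
  rot[5] = mnNmNnNMNmMnnnMNM$MmmMN
  rot[6] = nNmNnNMNmMnnnMNM$MmmMNm
  rot[7] = NmNnNMNmMnnnMNM$MmmMNmn
  rot[8] = mNnNMNmMnnnMNM$MmmMNmnN
  rot[9] = NnNMNmMnnnMNM$MmmMNmnNm
  rot[10] = nNMNmMnnnMNM$MmmMNmnNmN
  rot[11] = NMNmMnnnMNM$MmmMNmnNmNn
  rot[12] = MNmMnnnMNM$MmmMNmnNmNnN
  rot[13] = NmMnnnMNM$MmmMNmnNmNnNM
  rot[14] = mMnnnMNM$MmmMNmnNmNnNMN
  rot[15] = MnnnMNM$MmmMNmnNmNnNMNm
  rot[16] = nnnMNM$MmmMNmnNmNnNMNmM
  rot[17] = nnMNM$MmmMNmnNmNnNMNmMn
  rot[18] = nMNM$MmmMNmnNmNnNMNmMnn
  rot[19] = MNM$MmmMNmnNmNnNMNmMnnn
  rot[20] = NM$MmmMNmnNmNnNMNmMnnnM
  rot[21] = M$MmmMNmnNmNnNMNmMnnnMN
  rot[22] = $MmmMNmnNmNnNMNmMnnnMNM
Sorted (with $ < everything):
  sorted[0] = $MmmMNmnNmNnNMNmMnnnMNM  (last char: 'M')
  sorted[1] = M$MmmMNmnNmNnNMNmMnnnMN  (last char: 'N')
  sorted[2] = MNM$MmmMNmnNmNnNMNmMnnn  (last char: 'n')
  sorted[3] = MNmMnnnMNM$MmmMNmnNmNnN  (last char: 'N')
  sorted[4] = MNmnNmNnNMNmMnnnMNM$Mmm  (last char: 'm')
  sorted[5] = MmmMNmnNmNnNMNmMnnnMNM$  (last char: '$')
  sorted[6] = MnnnMNM$MmmMNmnNmNnNMNm  (last char: 'm')
  sorted[7] = NM$MmmMNmnNmNnNMNmMnnnM  (last char: 'M')
  sorted[8] = NMNmMnnnMNM$MmmMNmnNmNn  (last char: 'n')
  sorted[9] = NmMnnnMNM$MmmMNmnNmNnNM  (last char: 'M')
  sorted[10] = NmNnNMNmMnnnMNM$MmmMNmn  (last char: 'n')
  sorted[11] = NmnNmNnNMNmMnnnMNM$MmmM  (last char: 'M')
  sorted[12] = NnNMNmMnnnMNM$MmmMNmnNm  (last char: 'm')
  sorted[13] = mMNmnNmNnNMNmMnnnMNM$Mm  (last char: 'm')
  sorted[14] = mMnnnMNM$MmmMNmnNmNnNMN  (last char: 'N')
  sorted[15] = mNnNMNmMnnnMNM$MmmMNmnN  (last char: 'N')
  sorted[16] = mmMNmnNmNnNMNmMnnnMNM$M  (last char: 'M')
  sorted[17] = mnNmNnNMNmMnnnMNM$MmmMN  (last char: 'N')
  sorted[18] = nMNM$MmmMNmnNmNnNMNmMnn  (last char: 'n')
  sorted[19] = nNMNmMnnnMNM$MmmMNmnNmN  (last char: 'N')
  sorted[20] = nNmNnNMNmMnnnMNM$MmmMNm  (last char: 'm')
  sorted[21] = nnMNM$MmmMNmnNmNnNMNmMn  (last char: 'n')
  sorted[22] = nnnMNM$MmmMNmnNmNnNMNmM  (last char: 'M')
Last column: MNnNm$mMnMnMmmNNMNnNmnM
Original string S is at sorted index 5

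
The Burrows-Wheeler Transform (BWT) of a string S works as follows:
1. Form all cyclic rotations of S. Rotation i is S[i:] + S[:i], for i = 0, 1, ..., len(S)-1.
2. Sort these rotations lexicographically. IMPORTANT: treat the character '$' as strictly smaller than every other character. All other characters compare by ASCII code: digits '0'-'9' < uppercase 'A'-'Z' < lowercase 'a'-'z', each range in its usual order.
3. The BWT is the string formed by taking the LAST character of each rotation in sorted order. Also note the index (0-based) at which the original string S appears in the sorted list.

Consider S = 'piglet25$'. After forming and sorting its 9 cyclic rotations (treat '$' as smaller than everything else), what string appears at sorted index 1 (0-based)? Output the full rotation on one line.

All 9 rotations (rotation i = S[i:]+S[:i]):
  rot[0] = piglet25$
  rot[1] = iglet25$p
  rot[2] = glet25$pi
  rot[3] = let25$pig
  rot[4] = et25$pigl
  rot[5] = t25$pigle
  rot[6] = 25$piglet
  rot[7] = 5$piglet2
  rot[8] = $piglet25
Sorted (with $ < everything):
  sorted[0] = $piglet25
  sorted[1] = 25$piglet
  sorted[2] = 5$piglet2
  sorted[3] = et25$pigl
  sorted[4] = glet25$pi
  sorted[5] = iglet25$p
  sorted[6] = let25$pig
  sorted[7] = piglet25$
  sorted[8] = t25$pigle
sorted[1] = 25$piglet

Answer: 25$piglet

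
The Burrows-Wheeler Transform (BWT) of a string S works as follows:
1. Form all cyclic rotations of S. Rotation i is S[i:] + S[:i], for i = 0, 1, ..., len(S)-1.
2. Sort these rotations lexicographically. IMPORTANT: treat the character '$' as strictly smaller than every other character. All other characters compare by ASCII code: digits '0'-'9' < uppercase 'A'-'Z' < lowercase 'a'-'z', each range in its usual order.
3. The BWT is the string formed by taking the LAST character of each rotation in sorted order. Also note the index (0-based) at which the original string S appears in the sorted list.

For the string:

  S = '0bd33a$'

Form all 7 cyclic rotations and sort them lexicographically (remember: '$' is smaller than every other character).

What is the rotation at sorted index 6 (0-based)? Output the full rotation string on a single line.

All 7 rotations (rotation i = S[i:]+S[:i]):
  rot[0] = 0bd33a$
  rot[1] = bd33a$0
  rot[2] = d33a$0b
  rot[3] = 33a$0bd
  rot[4] = 3a$0bd3
  rot[5] = a$0bd33
  rot[6] = $0bd33a
Sorted (with $ < everything):
  sorted[0] = $0bd33a
  sorted[1] = 0bd33a$
  sorted[2] = 33a$0bd
  sorted[3] = 3a$0bd3
  sorted[4] = a$0bd33
  sorted[5] = bd33a$0
  sorted[6] = d33a$0b
sorted[6] = d33a$0b

Answer: d33a$0b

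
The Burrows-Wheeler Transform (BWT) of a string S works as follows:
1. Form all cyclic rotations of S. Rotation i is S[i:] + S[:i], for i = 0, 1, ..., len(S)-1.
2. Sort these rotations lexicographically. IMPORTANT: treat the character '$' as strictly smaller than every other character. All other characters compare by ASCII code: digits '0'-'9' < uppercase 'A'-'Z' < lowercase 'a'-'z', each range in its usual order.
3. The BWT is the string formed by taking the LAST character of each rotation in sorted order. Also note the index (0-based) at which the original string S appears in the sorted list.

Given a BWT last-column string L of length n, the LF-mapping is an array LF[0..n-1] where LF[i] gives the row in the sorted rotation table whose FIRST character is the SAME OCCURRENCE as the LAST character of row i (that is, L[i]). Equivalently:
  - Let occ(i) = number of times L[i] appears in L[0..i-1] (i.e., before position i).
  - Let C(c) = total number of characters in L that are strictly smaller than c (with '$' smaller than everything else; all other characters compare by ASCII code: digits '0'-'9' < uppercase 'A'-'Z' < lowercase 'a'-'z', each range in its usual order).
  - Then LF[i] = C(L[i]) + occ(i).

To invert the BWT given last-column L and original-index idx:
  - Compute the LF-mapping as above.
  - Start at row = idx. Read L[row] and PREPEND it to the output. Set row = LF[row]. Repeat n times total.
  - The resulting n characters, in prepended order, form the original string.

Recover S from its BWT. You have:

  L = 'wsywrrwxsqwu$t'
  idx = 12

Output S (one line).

Answer: xuwwtyrsqwrsw$

Derivation:
LF mapping: 8 4 13 9 2 3 10 12 5 1 11 7 0 6
Walk LF starting at row 12, prepending L[row]:
  step 1: row=12, L[12]='$', prepend. Next row=LF[12]=0
  step 2: row=0, L[0]='w', prepend. Next row=LF[0]=8
  step 3: row=8, L[8]='s', prepend. Next row=LF[8]=5
  step 4: row=5, L[5]='r', prepend. Next row=LF[5]=3
  step 5: row=3, L[3]='w', prepend. Next row=LF[3]=9
  step 6: row=9, L[9]='q', prepend. Next row=LF[9]=1
  step 7: row=1, L[1]='s', prepend. Next row=LF[1]=4
  step 8: row=4, L[4]='r', prepend. Next row=LF[4]=2
  step 9: row=2, L[2]='y', prepend. Next row=LF[2]=13
  step 10: row=13, L[13]='t', prepend. Next row=LF[13]=6
  step 11: row=6, L[6]='w', prepend. Next row=LF[6]=10
  step 12: row=10, L[10]='w', prepend. Next row=LF[10]=11
  step 13: row=11, L[11]='u', prepend. Next row=LF[11]=7
  step 14: row=7, L[7]='x', prepend. Next row=LF[7]=12
Reversed output: xuwwtyrsqwrsw$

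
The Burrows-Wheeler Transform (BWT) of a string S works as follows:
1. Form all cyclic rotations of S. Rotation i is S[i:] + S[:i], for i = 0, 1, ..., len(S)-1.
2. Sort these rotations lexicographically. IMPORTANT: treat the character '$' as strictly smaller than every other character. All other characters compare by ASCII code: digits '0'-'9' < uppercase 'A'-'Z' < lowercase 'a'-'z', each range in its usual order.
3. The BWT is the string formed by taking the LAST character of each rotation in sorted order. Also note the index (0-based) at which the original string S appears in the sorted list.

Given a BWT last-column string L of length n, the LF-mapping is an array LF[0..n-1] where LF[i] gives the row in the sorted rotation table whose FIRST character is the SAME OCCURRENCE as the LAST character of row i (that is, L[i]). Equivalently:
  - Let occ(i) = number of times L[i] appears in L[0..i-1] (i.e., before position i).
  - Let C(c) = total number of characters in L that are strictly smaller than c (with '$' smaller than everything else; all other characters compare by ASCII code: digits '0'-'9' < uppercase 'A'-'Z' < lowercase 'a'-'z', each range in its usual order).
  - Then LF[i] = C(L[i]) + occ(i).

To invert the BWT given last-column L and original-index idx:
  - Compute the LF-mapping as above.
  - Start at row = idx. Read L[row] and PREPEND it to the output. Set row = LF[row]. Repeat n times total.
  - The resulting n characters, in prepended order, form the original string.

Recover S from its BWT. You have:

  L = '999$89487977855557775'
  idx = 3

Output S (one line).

Answer: 58777945977958587959$

Derivation:
LF mapping: 16 17 18 0 13 19 1 14 7 20 8 9 15 2 3 4 5 10 11 12 6
Walk LF starting at row 3, prepending L[row]:
  step 1: row=3, L[3]='$', prepend. Next row=LF[3]=0
  step 2: row=0, L[0]='9', prepend. Next row=LF[0]=16
  step 3: row=16, L[16]='5', prepend. Next row=LF[16]=5
  step 4: row=5, L[5]='9', prepend. Next row=LF[5]=19
  step 5: row=19, L[19]='7', prepend. Next row=LF[19]=12
  step 6: row=12, L[12]='8', prepend. Next row=LF[12]=15
  step 7: row=15, L[15]='5', prepend. Next row=LF[15]=4
  step 8: row=4, L[4]='8', prepend. Next row=LF[4]=13
  step 9: row=13, L[13]='5', prepend. Next row=LF[13]=2
  step 10: row=2, L[2]='9', prepend. Next row=LF[2]=18
  step 11: row=18, L[18]='7', prepend. Next row=LF[18]=11
  step 12: row=11, L[11]='7', prepend. Next row=LF[11]=9
  step 13: row=9, L[9]='9', prepend. Next row=LF[9]=20
  step 14: row=20, L[20]='5', prepend. Next row=LF[20]=6
  step 15: row=6, L[6]='4', prepend. Next row=LF[6]=1
  step 16: row=1, L[1]='9', prepend. Next row=LF[1]=17
  step 17: row=17, L[17]='7', prepend. Next row=LF[17]=10
  step 18: row=10, L[10]='7', prepend. Next row=LF[10]=8
  step 19: row=8, L[8]='7', prepend. Next row=LF[8]=7
  step 20: row=7, L[7]='8', prepend. Next row=LF[7]=14
  step 21: row=14, L[14]='5', prepend. Next row=LF[14]=3
Reversed output: 58777945977958587959$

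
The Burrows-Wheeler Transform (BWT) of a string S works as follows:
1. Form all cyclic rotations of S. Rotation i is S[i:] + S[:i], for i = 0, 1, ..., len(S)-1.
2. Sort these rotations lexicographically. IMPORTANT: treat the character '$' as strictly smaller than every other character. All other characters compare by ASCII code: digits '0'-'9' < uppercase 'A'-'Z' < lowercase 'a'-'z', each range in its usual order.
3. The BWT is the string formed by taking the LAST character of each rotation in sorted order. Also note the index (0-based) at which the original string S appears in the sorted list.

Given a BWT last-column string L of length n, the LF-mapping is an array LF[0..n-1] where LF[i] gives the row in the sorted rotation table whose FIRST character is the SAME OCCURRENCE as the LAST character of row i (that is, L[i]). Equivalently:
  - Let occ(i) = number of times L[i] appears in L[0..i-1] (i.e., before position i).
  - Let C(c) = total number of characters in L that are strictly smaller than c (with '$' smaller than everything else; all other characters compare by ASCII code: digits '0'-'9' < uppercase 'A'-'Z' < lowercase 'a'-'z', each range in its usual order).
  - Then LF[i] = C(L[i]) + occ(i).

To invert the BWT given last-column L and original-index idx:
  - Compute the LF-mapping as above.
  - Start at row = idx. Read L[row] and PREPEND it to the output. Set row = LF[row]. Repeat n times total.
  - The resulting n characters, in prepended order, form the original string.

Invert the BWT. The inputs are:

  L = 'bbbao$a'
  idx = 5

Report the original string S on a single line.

Answer: baobab$

Derivation:
LF mapping: 3 4 5 1 6 0 2
Walk LF starting at row 5, prepending L[row]:
  step 1: row=5, L[5]='$', prepend. Next row=LF[5]=0
  step 2: row=0, L[0]='b', prepend. Next row=LF[0]=3
  step 3: row=3, L[3]='a', prepend. Next row=LF[3]=1
  step 4: row=1, L[1]='b', prepend. Next row=LF[1]=4
  step 5: row=4, L[4]='o', prepend. Next row=LF[4]=6
  step 6: row=6, L[6]='a', prepend. Next row=LF[6]=2
  step 7: row=2, L[2]='b', prepend. Next row=LF[2]=5
Reversed output: baobab$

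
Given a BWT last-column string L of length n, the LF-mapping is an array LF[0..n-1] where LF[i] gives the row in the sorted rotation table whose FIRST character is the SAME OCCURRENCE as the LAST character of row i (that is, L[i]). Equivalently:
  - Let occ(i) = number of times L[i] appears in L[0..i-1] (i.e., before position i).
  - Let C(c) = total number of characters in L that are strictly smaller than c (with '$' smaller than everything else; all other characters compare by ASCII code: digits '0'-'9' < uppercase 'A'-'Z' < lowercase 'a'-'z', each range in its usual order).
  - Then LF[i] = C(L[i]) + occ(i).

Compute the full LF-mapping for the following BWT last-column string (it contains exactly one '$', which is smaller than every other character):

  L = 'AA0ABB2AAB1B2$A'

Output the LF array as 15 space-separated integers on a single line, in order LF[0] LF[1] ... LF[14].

Char counts: '$':1, '0':1, '1':1, '2':2, 'A':6, 'B':4
C (first-col start): C('$')=0, C('0')=1, C('1')=2, C('2')=3, C('A')=5, C('B')=11
L[0]='A': occ=0, LF[0]=C('A')+0=5+0=5
L[1]='A': occ=1, LF[1]=C('A')+1=5+1=6
L[2]='0': occ=0, LF[2]=C('0')+0=1+0=1
L[3]='A': occ=2, LF[3]=C('A')+2=5+2=7
L[4]='B': occ=0, LF[4]=C('B')+0=11+0=11
L[5]='B': occ=1, LF[5]=C('B')+1=11+1=12
L[6]='2': occ=0, LF[6]=C('2')+0=3+0=3
L[7]='A': occ=3, LF[7]=C('A')+3=5+3=8
L[8]='A': occ=4, LF[8]=C('A')+4=5+4=9
L[9]='B': occ=2, LF[9]=C('B')+2=11+2=13
L[10]='1': occ=0, LF[10]=C('1')+0=2+0=2
L[11]='B': occ=3, LF[11]=C('B')+3=11+3=14
L[12]='2': occ=1, LF[12]=C('2')+1=3+1=4
L[13]='$': occ=0, LF[13]=C('$')+0=0+0=0
L[14]='A': occ=5, LF[14]=C('A')+5=5+5=10

Answer: 5 6 1 7 11 12 3 8 9 13 2 14 4 0 10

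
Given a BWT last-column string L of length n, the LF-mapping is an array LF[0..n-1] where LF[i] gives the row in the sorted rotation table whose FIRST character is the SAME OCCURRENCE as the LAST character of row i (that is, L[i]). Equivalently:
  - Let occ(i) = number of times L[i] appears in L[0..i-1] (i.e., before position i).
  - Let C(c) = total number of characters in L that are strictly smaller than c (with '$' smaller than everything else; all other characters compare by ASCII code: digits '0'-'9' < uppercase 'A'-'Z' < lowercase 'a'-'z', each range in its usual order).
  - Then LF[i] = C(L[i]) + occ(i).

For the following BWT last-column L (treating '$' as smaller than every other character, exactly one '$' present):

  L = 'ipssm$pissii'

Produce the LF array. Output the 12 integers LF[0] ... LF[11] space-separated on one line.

Char counts: '$':1, 'i':4, 'm':1, 'p':2, 's':4
C (first-col start): C('$')=0, C('i')=1, C('m')=5, C('p')=6, C('s')=8
L[0]='i': occ=0, LF[0]=C('i')+0=1+0=1
L[1]='p': occ=0, LF[1]=C('p')+0=6+0=6
L[2]='s': occ=0, LF[2]=C('s')+0=8+0=8
L[3]='s': occ=1, LF[3]=C('s')+1=8+1=9
L[4]='m': occ=0, LF[4]=C('m')+0=5+0=5
L[5]='$': occ=0, LF[5]=C('$')+0=0+0=0
L[6]='p': occ=1, LF[6]=C('p')+1=6+1=7
L[7]='i': occ=1, LF[7]=C('i')+1=1+1=2
L[8]='s': occ=2, LF[8]=C('s')+2=8+2=10
L[9]='s': occ=3, LF[9]=C('s')+3=8+3=11
L[10]='i': occ=2, LF[10]=C('i')+2=1+2=3
L[11]='i': occ=3, LF[11]=C('i')+3=1+3=4

Answer: 1 6 8 9 5 0 7 2 10 11 3 4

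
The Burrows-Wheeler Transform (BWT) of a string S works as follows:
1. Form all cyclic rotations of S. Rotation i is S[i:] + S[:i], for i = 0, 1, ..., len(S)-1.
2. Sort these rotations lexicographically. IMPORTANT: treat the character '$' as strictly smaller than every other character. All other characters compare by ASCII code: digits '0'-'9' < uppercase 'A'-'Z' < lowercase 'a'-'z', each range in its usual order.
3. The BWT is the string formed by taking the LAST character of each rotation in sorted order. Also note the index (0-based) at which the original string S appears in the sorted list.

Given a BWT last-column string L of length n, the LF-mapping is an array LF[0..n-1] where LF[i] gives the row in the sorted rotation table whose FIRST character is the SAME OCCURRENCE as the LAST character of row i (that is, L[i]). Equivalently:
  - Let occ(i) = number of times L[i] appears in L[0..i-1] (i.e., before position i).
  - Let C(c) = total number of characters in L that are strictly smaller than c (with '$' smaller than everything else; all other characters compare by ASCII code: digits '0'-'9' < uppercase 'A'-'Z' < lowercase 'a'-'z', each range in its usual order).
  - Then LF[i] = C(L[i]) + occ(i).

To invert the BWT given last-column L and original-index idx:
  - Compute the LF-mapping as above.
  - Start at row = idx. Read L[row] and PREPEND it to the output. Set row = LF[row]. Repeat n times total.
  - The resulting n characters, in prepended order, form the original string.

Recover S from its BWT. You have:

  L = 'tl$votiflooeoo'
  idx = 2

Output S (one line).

LF mapping: 11 4 0 13 6 12 3 2 5 7 8 1 9 10
Walk LF starting at row 2, prepending L[row]:
  step 1: row=2, L[2]='$', prepend. Next row=LF[2]=0
  step 2: row=0, L[0]='t', prepend. Next row=LF[0]=11
  step 3: row=11, L[11]='e', prepend. Next row=LF[11]=1
  step 4: row=1, L[1]='l', prepend. Next row=LF[1]=4
  step 5: row=4, L[4]='o', prepend. Next row=LF[4]=6
  step 6: row=6, L[6]='i', prepend. Next row=LF[6]=3
  step 7: row=3, L[3]='v', prepend. Next row=LF[3]=13
  step 8: row=13, L[13]='o', prepend. Next row=LF[13]=10
  step 9: row=10, L[10]='o', prepend. Next row=LF[10]=8
  step 10: row=8, L[8]='l', prepend. Next row=LF[8]=5
  step 11: row=5, L[5]='t', prepend. Next row=LF[5]=12
  step 12: row=12, L[12]='o', prepend. Next row=LF[12]=9
  step 13: row=9, L[9]='o', prepend. Next row=LF[9]=7
  step 14: row=7, L[7]='f', prepend. Next row=LF[7]=2
Reversed output: footlooviolet$

Answer: footlooviolet$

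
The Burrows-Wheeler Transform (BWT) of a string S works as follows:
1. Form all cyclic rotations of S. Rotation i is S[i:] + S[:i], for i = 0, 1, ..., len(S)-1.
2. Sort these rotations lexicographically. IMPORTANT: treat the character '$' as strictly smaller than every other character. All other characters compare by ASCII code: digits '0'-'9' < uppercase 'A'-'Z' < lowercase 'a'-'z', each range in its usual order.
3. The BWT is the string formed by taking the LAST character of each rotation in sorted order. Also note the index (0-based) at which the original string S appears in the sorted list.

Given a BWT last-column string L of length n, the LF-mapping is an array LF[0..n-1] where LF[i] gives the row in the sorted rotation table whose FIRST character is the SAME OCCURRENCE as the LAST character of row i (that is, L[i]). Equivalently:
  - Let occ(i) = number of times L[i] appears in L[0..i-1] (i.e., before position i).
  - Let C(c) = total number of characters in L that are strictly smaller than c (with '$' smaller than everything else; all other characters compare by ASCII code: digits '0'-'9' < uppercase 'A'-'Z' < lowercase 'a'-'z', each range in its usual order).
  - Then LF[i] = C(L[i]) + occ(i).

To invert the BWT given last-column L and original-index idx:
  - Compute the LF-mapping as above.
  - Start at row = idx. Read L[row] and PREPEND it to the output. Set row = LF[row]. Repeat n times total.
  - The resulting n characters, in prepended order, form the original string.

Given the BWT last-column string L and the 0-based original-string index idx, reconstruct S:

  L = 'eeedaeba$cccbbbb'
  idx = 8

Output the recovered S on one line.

Answer: cccdbbeabebeabe$

Derivation:
LF mapping: 12 13 14 11 1 15 3 2 0 8 9 10 4 5 6 7
Walk LF starting at row 8, prepending L[row]:
  step 1: row=8, L[8]='$', prepend. Next row=LF[8]=0
  step 2: row=0, L[0]='e', prepend. Next row=LF[0]=12
  step 3: row=12, L[12]='b', prepend. Next row=LF[12]=4
  step 4: row=4, L[4]='a', prepend. Next row=LF[4]=1
  step 5: row=1, L[1]='e', prepend. Next row=LF[1]=13
  step 6: row=13, L[13]='b', prepend. Next row=LF[13]=5
  step 7: row=5, L[5]='e', prepend. Next row=LF[5]=15
  step 8: row=15, L[15]='b', prepend. Next row=LF[15]=7
  step 9: row=7, L[7]='a', prepend. Next row=LF[7]=2
  step 10: row=2, L[2]='e', prepend. Next row=LF[2]=14
  step 11: row=14, L[14]='b', prepend. Next row=LF[14]=6
  step 12: row=6, L[6]='b', prepend. Next row=LF[6]=3
  step 13: row=3, L[3]='d', prepend. Next row=LF[3]=11
  step 14: row=11, L[11]='c', prepend. Next row=LF[11]=10
  step 15: row=10, L[10]='c', prepend. Next row=LF[10]=9
  step 16: row=9, L[9]='c', prepend. Next row=LF[9]=8
Reversed output: cccdbbeabebeabe$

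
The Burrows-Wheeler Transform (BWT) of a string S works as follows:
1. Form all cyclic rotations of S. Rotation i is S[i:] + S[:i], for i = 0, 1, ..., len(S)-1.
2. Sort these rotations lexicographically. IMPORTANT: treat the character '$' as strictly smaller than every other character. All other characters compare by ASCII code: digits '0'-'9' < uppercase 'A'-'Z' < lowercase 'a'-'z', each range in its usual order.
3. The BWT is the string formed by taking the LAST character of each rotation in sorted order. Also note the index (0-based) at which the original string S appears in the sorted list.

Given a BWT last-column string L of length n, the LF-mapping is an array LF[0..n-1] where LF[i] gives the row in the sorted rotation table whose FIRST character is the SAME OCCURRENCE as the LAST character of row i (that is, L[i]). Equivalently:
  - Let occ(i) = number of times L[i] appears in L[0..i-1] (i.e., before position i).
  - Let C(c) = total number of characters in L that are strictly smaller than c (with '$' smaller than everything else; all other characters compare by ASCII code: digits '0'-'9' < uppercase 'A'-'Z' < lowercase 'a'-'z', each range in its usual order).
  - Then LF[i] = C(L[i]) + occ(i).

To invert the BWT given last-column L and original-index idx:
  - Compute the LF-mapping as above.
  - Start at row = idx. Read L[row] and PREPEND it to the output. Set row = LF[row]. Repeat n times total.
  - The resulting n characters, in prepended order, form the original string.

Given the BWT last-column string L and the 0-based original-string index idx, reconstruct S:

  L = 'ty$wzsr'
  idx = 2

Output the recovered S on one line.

Answer: syrzwt$

Derivation:
LF mapping: 3 5 0 4 6 2 1
Walk LF starting at row 2, prepending L[row]:
  step 1: row=2, L[2]='$', prepend. Next row=LF[2]=0
  step 2: row=0, L[0]='t', prepend. Next row=LF[0]=3
  step 3: row=3, L[3]='w', prepend. Next row=LF[3]=4
  step 4: row=4, L[4]='z', prepend. Next row=LF[4]=6
  step 5: row=6, L[6]='r', prepend. Next row=LF[6]=1
  step 6: row=1, L[1]='y', prepend. Next row=LF[1]=5
  step 7: row=5, L[5]='s', prepend. Next row=LF[5]=2
Reversed output: syrzwt$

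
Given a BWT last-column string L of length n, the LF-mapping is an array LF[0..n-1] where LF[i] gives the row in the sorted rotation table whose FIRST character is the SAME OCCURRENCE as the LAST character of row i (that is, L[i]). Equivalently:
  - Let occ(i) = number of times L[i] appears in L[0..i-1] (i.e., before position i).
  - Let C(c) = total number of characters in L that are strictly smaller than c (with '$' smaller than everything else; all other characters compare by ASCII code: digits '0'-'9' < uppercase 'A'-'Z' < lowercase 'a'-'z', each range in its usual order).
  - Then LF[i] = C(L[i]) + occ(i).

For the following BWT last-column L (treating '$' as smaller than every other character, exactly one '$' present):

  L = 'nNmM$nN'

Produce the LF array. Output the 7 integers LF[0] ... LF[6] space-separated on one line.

Char counts: '$':1, 'M':1, 'N':2, 'm':1, 'n':2
C (first-col start): C('$')=0, C('M')=1, C('N')=2, C('m')=4, C('n')=5
L[0]='n': occ=0, LF[0]=C('n')+0=5+0=5
L[1]='N': occ=0, LF[1]=C('N')+0=2+0=2
L[2]='m': occ=0, LF[2]=C('m')+0=4+0=4
L[3]='M': occ=0, LF[3]=C('M')+0=1+0=1
L[4]='$': occ=0, LF[4]=C('$')+0=0+0=0
L[5]='n': occ=1, LF[5]=C('n')+1=5+1=6
L[6]='N': occ=1, LF[6]=C('N')+1=2+1=3

Answer: 5 2 4 1 0 6 3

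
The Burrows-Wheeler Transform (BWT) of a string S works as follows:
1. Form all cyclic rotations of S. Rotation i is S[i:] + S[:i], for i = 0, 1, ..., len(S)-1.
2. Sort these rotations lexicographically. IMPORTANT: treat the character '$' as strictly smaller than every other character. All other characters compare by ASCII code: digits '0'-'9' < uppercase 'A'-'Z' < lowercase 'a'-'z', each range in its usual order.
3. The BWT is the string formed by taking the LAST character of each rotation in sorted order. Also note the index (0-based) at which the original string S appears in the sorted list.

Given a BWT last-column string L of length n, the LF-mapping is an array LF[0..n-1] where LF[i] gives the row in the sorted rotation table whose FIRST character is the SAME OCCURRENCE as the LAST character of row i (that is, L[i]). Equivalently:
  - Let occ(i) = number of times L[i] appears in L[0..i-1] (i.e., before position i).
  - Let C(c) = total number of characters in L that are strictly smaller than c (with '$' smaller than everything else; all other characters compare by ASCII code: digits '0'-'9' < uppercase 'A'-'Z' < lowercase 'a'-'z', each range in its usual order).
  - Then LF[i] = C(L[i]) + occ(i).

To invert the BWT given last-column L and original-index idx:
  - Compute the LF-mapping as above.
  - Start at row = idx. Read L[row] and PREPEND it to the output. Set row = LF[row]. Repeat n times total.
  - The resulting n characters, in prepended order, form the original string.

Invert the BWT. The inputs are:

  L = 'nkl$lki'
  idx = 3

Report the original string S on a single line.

LF mapping: 6 2 4 0 5 3 1
Walk LF starting at row 3, prepending L[row]:
  step 1: row=3, L[3]='$', prepend. Next row=LF[3]=0
  step 2: row=0, L[0]='n', prepend. Next row=LF[0]=6
  step 3: row=6, L[6]='i', prepend. Next row=LF[6]=1
  step 4: row=1, L[1]='k', prepend. Next row=LF[1]=2
  step 5: row=2, L[2]='l', prepend. Next row=LF[2]=4
  step 6: row=4, L[4]='l', prepend. Next row=LF[4]=5
  step 7: row=5, L[5]='k', prepend. Next row=LF[5]=3
Reversed output: kllkin$

Answer: kllkin$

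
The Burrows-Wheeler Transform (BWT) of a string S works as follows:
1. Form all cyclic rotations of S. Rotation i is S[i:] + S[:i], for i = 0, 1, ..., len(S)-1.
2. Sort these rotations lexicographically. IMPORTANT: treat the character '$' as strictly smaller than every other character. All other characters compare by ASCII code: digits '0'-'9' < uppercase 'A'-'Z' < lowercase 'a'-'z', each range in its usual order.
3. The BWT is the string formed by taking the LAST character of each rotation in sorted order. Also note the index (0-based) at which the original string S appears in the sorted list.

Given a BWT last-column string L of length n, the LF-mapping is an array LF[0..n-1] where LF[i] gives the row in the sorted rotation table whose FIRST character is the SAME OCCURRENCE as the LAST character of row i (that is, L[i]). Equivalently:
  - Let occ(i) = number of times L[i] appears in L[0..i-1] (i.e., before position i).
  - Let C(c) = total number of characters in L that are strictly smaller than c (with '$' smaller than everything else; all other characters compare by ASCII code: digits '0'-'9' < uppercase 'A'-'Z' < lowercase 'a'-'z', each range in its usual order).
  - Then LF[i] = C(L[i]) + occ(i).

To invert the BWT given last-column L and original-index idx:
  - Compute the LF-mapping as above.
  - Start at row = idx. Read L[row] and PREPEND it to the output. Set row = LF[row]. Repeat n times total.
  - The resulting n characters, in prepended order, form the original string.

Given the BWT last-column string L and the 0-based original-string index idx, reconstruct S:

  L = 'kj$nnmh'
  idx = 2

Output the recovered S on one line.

LF mapping: 3 2 0 5 6 4 1
Walk LF starting at row 2, prepending L[row]:
  step 1: row=2, L[2]='$', prepend. Next row=LF[2]=0
  step 2: row=0, L[0]='k', prepend. Next row=LF[0]=3
  step 3: row=3, L[3]='n', prepend. Next row=LF[3]=5
  step 4: row=5, L[5]='m', prepend. Next row=LF[5]=4
  step 5: row=4, L[4]='n', prepend. Next row=LF[4]=6
  step 6: row=6, L[6]='h', prepend. Next row=LF[6]=1
  step 7: row=1, L[1]='j', prepend. Next row=LF[1]=2
Reversed output: jhnmnk$

Answer: jhnmnk$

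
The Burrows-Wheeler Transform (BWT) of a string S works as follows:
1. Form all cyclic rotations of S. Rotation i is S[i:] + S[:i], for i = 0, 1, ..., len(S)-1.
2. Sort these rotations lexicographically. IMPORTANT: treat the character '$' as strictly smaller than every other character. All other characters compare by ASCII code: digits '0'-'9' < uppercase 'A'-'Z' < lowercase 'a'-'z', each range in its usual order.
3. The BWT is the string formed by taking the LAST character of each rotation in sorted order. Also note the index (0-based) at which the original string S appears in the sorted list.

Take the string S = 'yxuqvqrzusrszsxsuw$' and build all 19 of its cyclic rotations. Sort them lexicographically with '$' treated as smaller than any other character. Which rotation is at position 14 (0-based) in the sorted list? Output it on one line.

All 19 rotations (rotation i = S[i:]+S[:i]):
  rot[0] = yxuqvqrzusrszsxsuw$
  rot[1] = xuqvqrzusrszsxsuw$y
  rot[2] = uqvqrzusrszsxsuw$yx
  rot[3] = qvqrzusrszsxsuw$yxu
  rot[4] = vqrzusrszsxsuw$yxuq
  rot[5] = qrzusrszsxsuw$yxuqv
  rot[6] = rzusrszsxsuw$yxuqvq
  rot[7] = zusrszsxsuw$yxuqvqr
  rot[8] = usrszsxsuw$yxuqvqrz
  rot[9] = srszsxsuw$yxuqvqrzu
  rot[10] = rszsxsuw$yxuqvqrzus
  rot[11] = szsxsuw$yxuqvqrzusr
  rot[12] = zsxsuw$yxuqvqrzusrs
  rot[13] = sxsuw$yxuqvqrzusrsz
  rot[14] = xsuw$yxuqvqrzusrszs
  rot[15] = suw$yxuqvqrzusrszsx
  rot[16] = uw$yxuqvqrzusrszsxs
  rot[17] = w$yxuqvqrzusrszsxsu
  rot[18] = $yxuqvqrzusrszsxsuw
Sorted (with $ < everything):
  sorted[0] = $yxuqvqrzusrszsxsuw
  sorted[1] = qrzusrszsxsuw$yxuqv
  sorted[2] = qvqrzusrszsxsuw$yxu
  sorted[3] = rszsxsuw$yxuqvqrzus
  sorted[4] = rzusrszsxsuw$yxuqvq
  sorted[5] = srszsxsuw$yxuqvqrzu
  sorted[6] = suw$yxuqvqrzusrszsx
  sorted[7] = sxsuw$yxuqvqrzusrsz
  sorted[8] = szsxsuw$yxuqvqrzusr
  sorted[9] = uqvqrzusrszsxsuw$yx
  sorted[10] = usrszsxsuw$yxuqvqrz
  sorted[11] = uw$yxuqvqrzusrszsxs
  sorted[12] = vqrzusrszsxsuw$yxuq
  sorted[13] = w$yxuqvqrzusrszsxsu
  sorted[14] = xsuw$yxuqvqrzusrszs
  sorted[15] = xuqvqrzusrszsxsuw$y
  sorted[16] = yxuqvqrzusrszsxsuw$
  sorted[17] = zsxsuw$yxuqvqrzusrs
  sorted[18] = zusrszsxsuw$yxuqvqr
sorted[14] = xsuw$yxuqvqrzusrszs

Answer: xsuw$yxuqvqrzusrszs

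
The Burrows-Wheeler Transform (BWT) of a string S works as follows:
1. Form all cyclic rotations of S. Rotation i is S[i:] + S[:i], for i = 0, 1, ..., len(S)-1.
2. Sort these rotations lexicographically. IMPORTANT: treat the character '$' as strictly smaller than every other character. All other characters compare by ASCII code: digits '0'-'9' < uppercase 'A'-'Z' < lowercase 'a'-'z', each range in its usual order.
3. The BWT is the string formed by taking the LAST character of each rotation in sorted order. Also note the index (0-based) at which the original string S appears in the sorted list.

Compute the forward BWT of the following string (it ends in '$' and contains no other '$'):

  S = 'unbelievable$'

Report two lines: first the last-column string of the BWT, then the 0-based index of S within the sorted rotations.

Answer: evnalbilbeu$e
11

Derivation:
All 13 rotations (rotation i = S[i:]+S[:i]):
  rot[0] = unbelievable$
  rot[1] = nbelievable$u
  rot[2] = believable$un
  rot[3] = elievable$unb
  rot[4] = lievable$unbe
  rot[5] = ievable$unbel
  rot[6] = evable$unbeli
  rot[7] = vable$unbelie
  rot[8] = able$unbeliev
  rot[9] = ble$unbelieva
  rot[10] = le$unbelievab
  rot[11] = e$unbelievabl
  rot[12] = $unbelievable
Sorted (with $ < everything):
  sorted[0] = $unbelievable  (last char: 'e')
  sorted[1] = able$unbeliev  (last char: 'v')
  sorted[2] = believable$un  (last char: 'n')
  sorted[3] = ble$unbelieva  (last char: 'a')
  sorted[4] = e$unbelievabl  (last char: 'l')
  sorted[5] = elievable$unb  (last char: 'b')
  sorted[6] = evable$unbeli  (last char: 'i')
  sorted[7] = ievable$unbel  (last char: 'l')
  sorted[8] = le$unbelievab  (last char: 'b')
  sorted[9] = lievable$unbe  (last char: 'e')
  sorted[10] = nbelievable$u  (last char: 'u')
  sorted[11] = unbelievable$  (last char: '$')
  sorted[12] = vable$unbelie  (last char: 'e')
Last column: evnalbilbeu$e
Original string S is at sorted index 11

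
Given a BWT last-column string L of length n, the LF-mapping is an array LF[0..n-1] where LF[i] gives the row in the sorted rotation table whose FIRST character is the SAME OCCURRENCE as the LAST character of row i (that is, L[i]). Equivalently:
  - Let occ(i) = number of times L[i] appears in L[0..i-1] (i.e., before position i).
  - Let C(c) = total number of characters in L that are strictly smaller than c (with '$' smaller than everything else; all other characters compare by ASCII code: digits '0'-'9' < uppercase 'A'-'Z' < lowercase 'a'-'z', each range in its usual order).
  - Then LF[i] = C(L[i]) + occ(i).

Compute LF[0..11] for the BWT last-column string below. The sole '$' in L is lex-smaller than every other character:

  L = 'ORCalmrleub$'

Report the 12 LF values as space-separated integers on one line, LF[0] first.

Char counts: '$':1, 'C':1, 'O':1, 'R':1, 'a':1, 'b':1, 'e':1, 'l':2, 'm':1, 'r':1, 'u':1
C (first-col start): C('$')=0, C('C')=1, C('O')=2, C('R')=3, C('a')=4, C('b')=5, C('e')=6, C('l')=7, C('m')=9, C('r')=10, C('u')=11
L[0]='O': occ=0, LF[0]=C('O')+0=2+0=2
L[1]='R': occ=0, LF[1]=C('R')+0=3+0=3
L[2]='C': occ=0, LF[2]=C('C')+0=1+0=1
L[3]='a': occ=0, LF[3]=C('a')+0=4+0=4
L[4]='l': occ=0, LF[4]=C('l')+0=7+0=7
L[5]='m': occ=0, LF[5]=C('m')+0=9+0=9
L[6]='r': occ=0, LF[6]=C('r')+0=10+0=10
L[7]='l': occ=1, LF[7]=C('l')+1=7+1=8
L[8]='e': occ=0, LF[8]=C('e')+0=6+0=6
L[9]='u': occ=0, LF[9]=C('u')+0=11+0=11
L[10]='b': occ=0, LF[10]=C('b')+0=5+0=5
L[11]='$': occ=0, LF[11]=C('$')+0=0+0=0

Answer: 2 3 1 4 7 9 10 8 6 11 5 0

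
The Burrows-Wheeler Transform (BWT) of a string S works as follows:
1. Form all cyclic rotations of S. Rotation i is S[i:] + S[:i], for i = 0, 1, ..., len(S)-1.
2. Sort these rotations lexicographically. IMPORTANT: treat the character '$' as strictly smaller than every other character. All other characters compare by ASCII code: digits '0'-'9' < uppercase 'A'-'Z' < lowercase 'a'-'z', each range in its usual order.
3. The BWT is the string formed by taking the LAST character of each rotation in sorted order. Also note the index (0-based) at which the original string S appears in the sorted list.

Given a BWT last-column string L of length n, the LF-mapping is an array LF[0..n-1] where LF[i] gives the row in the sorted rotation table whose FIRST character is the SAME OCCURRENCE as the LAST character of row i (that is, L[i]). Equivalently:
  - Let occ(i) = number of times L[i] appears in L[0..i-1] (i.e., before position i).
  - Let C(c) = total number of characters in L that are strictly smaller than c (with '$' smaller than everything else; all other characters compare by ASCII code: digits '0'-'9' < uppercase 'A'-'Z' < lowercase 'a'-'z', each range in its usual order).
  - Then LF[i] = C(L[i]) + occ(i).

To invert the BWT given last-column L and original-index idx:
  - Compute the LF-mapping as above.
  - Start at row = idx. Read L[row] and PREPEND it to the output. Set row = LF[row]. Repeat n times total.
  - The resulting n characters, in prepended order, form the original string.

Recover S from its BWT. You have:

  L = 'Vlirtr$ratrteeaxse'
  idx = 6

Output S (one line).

LF mapping: 1 8 7 9 14 10 0 11 2 15 12 16 4 5 3 17 13 6
Walk LF starting at row 6, prepending L[row]:
  step 1: row=6, L[6]='$', prepend. Next row=LF[6]=0
  step 2: row=0, L[0]='V', prepend. Next row=LF[0]=1
  step 3: row=1, L[1]='l', prepend. Next row=LF[1]=8
  step 4: row=8, L[8]='a', prepend. Next row=LF[8]=2
  step 5: row=2, L[2]='i', prepend. Next row=LF[2]=7
  step 6: row=7, L[7]='r', prepend. Next row=LF[7]=11
  step 7: row=11, L[11]='t', prepend. Next row=LF[11]=16
  step 8: row=16, L[16]='s', prepend. Next row=LF[16]=13
  step 9: row=13, L[13]='e', prepend. Next row=LF[13]=5
  step 10: row=5, L[5]='r', prepend. Next row=LF[5]=10
  step 11: row=10, L[10]='r', prepend. Next row=LF[10]=12
  step 12: row=12, L[12]='e', prepend. Next row=LF[12]=4
  step 13: row=4, L[4]='t', prepend. Next row=LF[4]=14
  step 14: row=14, L[14]='a', prepend. Next row=LF[14]=3
  step 15: row=3, L[3]='r', prepend. Next row=LF[3]=9
  step 16: row=9, L[9]='t', prepend. Next row=LF[9]=15
  step 17: row=15, L[15]='x', prepend. Next row=LF[15]=17
  step 18: row=17, L[17]='e', prepend. Next row=LF[17]=6
Reversed output: extraterrestrialV$

Answer: extraterrestrialV$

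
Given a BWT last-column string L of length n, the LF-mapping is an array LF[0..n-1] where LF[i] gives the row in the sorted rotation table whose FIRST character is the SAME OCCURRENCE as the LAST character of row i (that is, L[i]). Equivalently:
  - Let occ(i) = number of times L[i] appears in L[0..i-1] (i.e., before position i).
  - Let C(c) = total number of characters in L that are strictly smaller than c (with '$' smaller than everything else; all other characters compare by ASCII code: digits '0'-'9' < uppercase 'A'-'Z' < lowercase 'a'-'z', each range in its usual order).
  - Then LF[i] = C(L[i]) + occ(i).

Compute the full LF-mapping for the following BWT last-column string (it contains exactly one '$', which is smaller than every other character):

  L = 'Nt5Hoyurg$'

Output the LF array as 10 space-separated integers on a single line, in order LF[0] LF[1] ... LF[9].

Answer: 3 7 1 2 5 9 8 6 4 0

Derivation:
Char counts: '$':1, '5':1, 'H':1, 'N':1, 'g':1, 'o':1, 'r':1, 't':1, 'u':1, 'y':1
C (first-col start): C('$')=0, C('5')=1, C('H')=2, C('N')=3, C('g')=4, C('o')=5, C('r')=6, C('t')=7, C('u')=8, C('y')=9
L[0]='N': occ=0, LF[0]=C('N')+0=3+0=3
L[1]='t': occ=0, LF[1]=C('t')+0=7+0=7
L[2]='5': occ=0, LF[2]=C('5')+0=1+0=1
L[3]='H': occ=0, LF[3]=C('H')+0=2+0=2
L[4]='o': occ=0, LF[4]=C('o')+0=5+0=5
L[5]='y': occ=0, LF[5]=C('y')+0=9+0=9
L[6]='u': occ=0, LF[6]=C('u')+0=8+0=8
L[7]='r': occ=0, LF[7]=C('r')+0=6+0=6
L[8]='g': occ=0, LF[8]=C('g')+0=4+0=4
L[9]='$': occ=0, LF[9]=C('$')+0=0+0=0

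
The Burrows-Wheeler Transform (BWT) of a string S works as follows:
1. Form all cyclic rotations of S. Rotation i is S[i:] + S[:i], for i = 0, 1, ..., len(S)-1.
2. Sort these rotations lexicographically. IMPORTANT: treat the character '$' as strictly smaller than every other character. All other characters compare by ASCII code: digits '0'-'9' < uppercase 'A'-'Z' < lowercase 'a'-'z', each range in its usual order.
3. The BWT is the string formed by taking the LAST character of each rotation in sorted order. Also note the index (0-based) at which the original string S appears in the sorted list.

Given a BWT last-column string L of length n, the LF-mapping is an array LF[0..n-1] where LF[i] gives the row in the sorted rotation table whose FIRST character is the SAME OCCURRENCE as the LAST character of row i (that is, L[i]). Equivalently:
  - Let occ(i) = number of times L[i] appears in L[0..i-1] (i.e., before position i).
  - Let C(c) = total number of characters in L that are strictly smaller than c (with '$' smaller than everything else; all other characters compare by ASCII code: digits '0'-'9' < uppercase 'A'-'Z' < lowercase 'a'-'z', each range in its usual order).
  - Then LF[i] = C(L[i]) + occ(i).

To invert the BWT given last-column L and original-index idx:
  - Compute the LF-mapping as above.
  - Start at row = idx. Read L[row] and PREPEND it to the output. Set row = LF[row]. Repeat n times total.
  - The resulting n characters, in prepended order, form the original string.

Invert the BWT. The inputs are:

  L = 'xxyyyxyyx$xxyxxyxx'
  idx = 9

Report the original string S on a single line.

LF mapping: 1 2 11 12 13 3 14 15 4 0 5 6 16 7 8 17 9 10
Walk LF starting at row 9, prepending L[row]:
  step 1: row=9, L[9]='$', prepend. Next row=LF[9]=0
  step 2: row=0, L[0]='x', prepend. Next row=LF[0]=1
  step 3: row=1, L[1]='x', prepend. Next row=LF[1]=2
  step 4: row=2, L[2]='y', prepend. Next row=LF[2]=11
  step 5: row=11, L[11]='x', prepend. Next row=LF[11]=6
  step 6: row=6, L[6]='y', prepend. Next row=LF[6]=14
  step 7: row=14, L[14]='x', prepend. Next row=LF[14]=8
  step 8: row=8, L[8]='x', prepend. Next row=LF[8]=4
  step 9: row=4, L[4]='y', prepend. Next row=LF[4]=13
  step 10: row=13, L[13]='x', prepend. Next row=LF[13]=7
  step 11: row=7, L[7]='y', prepend. Next row=LF[7]=15
  step 12: row=15, L[15]='y', prepend. Next row=LF[15]=17
  step 13: row=17, L[17]='x', prepend. Next row=LF[17]=10
  step 14: row=10, L[10]='x', prepend. Next row=LF[10]=5
  step 15: row=5, L[5]='x', prepend. Next row=LF[5]=3
  step 16: row=3, L[3]='y', prepend. Next row=LF[3]=12
  step 17: row=12, L[12]='y', prepend. Next row=LF[12]=16
  step 18: row=16, L[16]='x', prepend. Next row=LF[16]=9
Reversed output: xyyxxxyyxyxxyxyxx$

Answer: xyyxxxyyxyxxyxyxx$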